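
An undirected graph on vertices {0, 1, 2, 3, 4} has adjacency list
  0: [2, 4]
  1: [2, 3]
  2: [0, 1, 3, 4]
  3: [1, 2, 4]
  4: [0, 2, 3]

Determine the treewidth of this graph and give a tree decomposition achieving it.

Every bag has size at most 3, so the width is 3 − 1 = 2 and tw(G) ≤ 2. Conversely, {0, 2, 4} is a clique of size 3, and the vertices of any clique must share a bag in every tree decomposition; so some bag has ≥ 3 vertices and tw(G) ≥ 2. The upper and lower bounds meet at 2, so that is the treewidth.

Treewidth 2.
Bags: B1 = {1, 2, 3}  B2 = {2, 3, 4}  B3 = {0, 2, 4}
Tree: B1–B2, B2–B3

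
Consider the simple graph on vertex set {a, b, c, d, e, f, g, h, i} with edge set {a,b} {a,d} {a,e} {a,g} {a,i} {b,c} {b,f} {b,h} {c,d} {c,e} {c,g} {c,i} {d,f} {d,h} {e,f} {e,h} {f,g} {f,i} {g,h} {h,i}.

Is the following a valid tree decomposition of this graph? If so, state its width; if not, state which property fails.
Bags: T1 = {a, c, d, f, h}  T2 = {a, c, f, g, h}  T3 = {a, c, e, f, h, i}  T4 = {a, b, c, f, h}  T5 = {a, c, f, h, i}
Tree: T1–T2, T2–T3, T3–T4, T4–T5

A tree decomposition must satisfy three properties: every vertex lies in some bag; for every edge, both endpoints lie together in some bag; and for every vertex, the bags containing it form a connected subtree. Here bags containing vertex i are not connected in the tree, so the decomposition is invalid.

No — bags containing vertex i are not connected in the tree.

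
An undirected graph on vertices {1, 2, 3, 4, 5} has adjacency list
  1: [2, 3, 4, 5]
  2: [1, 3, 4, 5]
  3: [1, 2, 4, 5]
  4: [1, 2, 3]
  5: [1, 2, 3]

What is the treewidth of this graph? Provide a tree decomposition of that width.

The largest bag has 4 vertices, giving width 3; this decomposition certifies tw(G) ≤ 3. For the lower bound, the 4 vertices {1, 2, 3, 4} are pairwise adjacent, and any tree decomposition puts a clique entirely inside one bag — forcing width ≥ 3. Hence tw(G) = 3 exactly.

Treewidth 3.
One such decomposition:
Bags: B1 = {1, 2, 3, 4}  B2 = {1, 2, 3, 5}
Tree: B1–B2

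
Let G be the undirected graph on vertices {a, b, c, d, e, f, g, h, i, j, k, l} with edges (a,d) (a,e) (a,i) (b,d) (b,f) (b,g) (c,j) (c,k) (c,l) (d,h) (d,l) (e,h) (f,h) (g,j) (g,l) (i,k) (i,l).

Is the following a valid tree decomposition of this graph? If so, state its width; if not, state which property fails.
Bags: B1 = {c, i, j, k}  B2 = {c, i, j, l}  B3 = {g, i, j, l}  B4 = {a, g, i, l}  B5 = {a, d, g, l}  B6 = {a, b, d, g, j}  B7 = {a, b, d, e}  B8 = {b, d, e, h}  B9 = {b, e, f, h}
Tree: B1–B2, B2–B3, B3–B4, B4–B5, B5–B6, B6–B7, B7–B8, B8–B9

A tree decomposition must satisfy three properties: every vertex lies in some bag; for every edge, both endpoints lie together in some bag; and for every vertex, the bags containing it form a connected subtree. Here bags containing vertex j are not connected in the tree, so the decomposition is invalid.

No — bags containing vertex j are not connected in the tree.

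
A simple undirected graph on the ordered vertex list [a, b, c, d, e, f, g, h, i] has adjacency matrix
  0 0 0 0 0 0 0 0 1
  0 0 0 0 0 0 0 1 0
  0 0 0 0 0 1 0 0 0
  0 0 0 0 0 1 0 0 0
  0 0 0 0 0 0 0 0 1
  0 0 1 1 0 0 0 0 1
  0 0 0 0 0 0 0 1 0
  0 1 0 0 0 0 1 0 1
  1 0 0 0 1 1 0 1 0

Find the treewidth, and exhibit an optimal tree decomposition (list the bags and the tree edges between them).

Treewidth 1.
One optimal decomposition is:
Bags: B1 = {e, i}  B2 = {f, i}  B3 = {h, i}  B4 = {d, f}  B5 = {a, i}  B6 = {g, h}  B7 = {b, h}  B8 = {c, f}
Tree: B1–B2, B1–B3, B2–B4, B3–B5, B3–B6, B3–B7, B2–B8

Every bag has size at most 2, so the width is 2 − 1 = 1 and tw(G) ≤ 1. Any graph with an edge has treewidth ≥ 1, and G has the edge e–i. Therefore the treewidth is 1.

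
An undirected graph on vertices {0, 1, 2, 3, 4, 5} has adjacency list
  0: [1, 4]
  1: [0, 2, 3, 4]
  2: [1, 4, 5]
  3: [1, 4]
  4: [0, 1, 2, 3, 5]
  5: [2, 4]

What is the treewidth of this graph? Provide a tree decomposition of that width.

Treewidth 2.
Bags: B1 = {1, 2, 4}  B2 = {0, 1, 4}  B3 = {2, 4, 5}  B4 = {1, 3, 4}
Tree: B1–B2, B1–B3, B1–B4

The largest bag has 3 vertices, giving width 2; this decomposition certifies tw(G) ≤ 2. For the lower bound, the 3 vertices {0, 1, 4} are pairwise adjacent, and any tree decomposition puts a clique entirely inside one bag — forcing width ≥ 2. The upper and lower bounds meet at 2, so that is the treewidth.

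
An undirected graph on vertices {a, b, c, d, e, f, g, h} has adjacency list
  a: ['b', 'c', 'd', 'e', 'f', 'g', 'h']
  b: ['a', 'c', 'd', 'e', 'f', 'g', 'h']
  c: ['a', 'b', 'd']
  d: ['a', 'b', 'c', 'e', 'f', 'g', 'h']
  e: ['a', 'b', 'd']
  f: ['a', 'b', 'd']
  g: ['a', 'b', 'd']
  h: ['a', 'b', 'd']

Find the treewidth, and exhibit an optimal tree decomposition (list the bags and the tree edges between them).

Treewidth 3.
One optimal decomposition is:
Bags: B1 = {a, b, d, g}  B2 = {a, b, c, d}  B3 = {a, b, d, e}  B4 = {a, b, d, f}  B5 = {a, b, d, h}
Tree: B1–B2, B1–B3, B2–B4, B2–B5

Every bag has size at most 4, so the width is 4 − 1 = 3 and tw(G) ≤ 3. For the lower bound, the 4 vertices {a, b, d, f} are pairwise adjacent, and any tree decomposition puts a clique entirely inside one bag — forcing width ≥ 3. Therefore the treewidth is 3.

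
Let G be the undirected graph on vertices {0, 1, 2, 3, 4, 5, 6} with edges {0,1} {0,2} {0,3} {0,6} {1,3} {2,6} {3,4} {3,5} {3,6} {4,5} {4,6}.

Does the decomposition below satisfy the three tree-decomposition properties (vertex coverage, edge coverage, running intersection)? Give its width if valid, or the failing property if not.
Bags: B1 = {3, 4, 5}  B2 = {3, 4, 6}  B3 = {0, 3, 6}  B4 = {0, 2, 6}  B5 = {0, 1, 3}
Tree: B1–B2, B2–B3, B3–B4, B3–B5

Checking the three conditions: (i) the bags cover all of {0, 1, 2, 3, 4, 5, 6}; (ii) for each edge, some bag contains both endpoints; (iii) the bags containing any fixed vertex form a subtree. All hold, so the decomposition is valid with width 3 − 1 = 2.

Yes; width 2.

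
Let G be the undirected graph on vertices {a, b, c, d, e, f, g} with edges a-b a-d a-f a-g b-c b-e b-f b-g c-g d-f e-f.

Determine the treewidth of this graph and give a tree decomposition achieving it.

Each bag holds 3 vertices, so the decomposition has width 2, which upper-bounds the treewidth. Conversely, {a, d, f} is a clique of size 3, and the vertices of any clique must share a bag in every tree decomposition; so some bag has ≥ 3 vertices and tw(G) ≥ 2. Combining the bounds, tw(G) = 2.

Treewidth 2.
One optimal decomposition is:
Bags: B1 = {b, c, g}  B2 = {a, b, g}  B3 = {a, b, f}  B4 = {b, e, f}  B5 = {a, d, f}
Tree: B1–B2, B2–B3, B3–B4, B3–B5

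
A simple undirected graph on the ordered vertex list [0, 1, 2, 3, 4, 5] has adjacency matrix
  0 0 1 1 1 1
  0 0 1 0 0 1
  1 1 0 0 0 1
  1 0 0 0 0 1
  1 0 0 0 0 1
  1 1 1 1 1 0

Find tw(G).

A width-2 tree decomposition is:
Bags: B1 = {0, 2, 5}  B2 = {1, 2, 5}  B3 = {0, 3, 5}  B4 = {0, 4, 5}
Tree: B1–B2, B1–B3, B3–B4
Each bag holds 3 vertices, so the decomposition has width 2, which upper-bounds the treewidth. On the other hand G contains the 3-clique {0, 2, 5}. A clique must lie in a single bag of any decomposition, so no decomposition can have width below 2. Therefore the treewidth is 2.

2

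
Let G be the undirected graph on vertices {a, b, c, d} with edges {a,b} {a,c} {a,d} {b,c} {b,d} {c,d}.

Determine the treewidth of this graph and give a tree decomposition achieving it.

Treewidth 3.
Bags: B1 = {a, b, c, d}
Tree: (single bag)

A single bag containing all 4 vertices is trivially a valid decomposition of width 3. On the other hand G contains the 4-clique {a, b, c, d}. A clique must lie in a single bag of any decomposition, so no decomposition can have width below 3. Combining the bounds, tw(G) = 3.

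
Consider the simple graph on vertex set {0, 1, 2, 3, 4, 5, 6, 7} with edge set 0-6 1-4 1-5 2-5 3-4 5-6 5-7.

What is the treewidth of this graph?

A width-1 tree decomposition is:
Bags: B1 = {1, 4}  B2 = {1, 5}  B3 = {5, 7}  B4 = {5, 6}  B5 = {2, 5}  B6 = {3, 4}  B7 = {0, 6}
Tree: B1–B2, B2–B3, B3–B4, B2–B5, B1–B6, B4–B7
Each bag holds 2 vertices, so the decomposition has width 1, which upper-bounds the treewidth. G has an edge, so its treewidth is at least 1. Hence tw(G) = 1 exactly.

1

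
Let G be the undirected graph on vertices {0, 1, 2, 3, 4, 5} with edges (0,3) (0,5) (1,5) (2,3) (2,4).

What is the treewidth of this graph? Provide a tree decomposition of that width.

Each bag holds 2 vertices, so the decomposition has width 1, which upper-bounds the treewidth. Any graph with an edge has treewidth ≥ 1, and G has the edge 1–5. Combining the bounds, tw(G) = 1.

Treewidth 1.
One optimal decomposition is:
Bags: B1 = {1, 5}  B2 = {0, 5}  B3 = {0, 3}  B4 = {2, 3}  B5 = {2, 4}
Tree: B1–B2, B2–B3, B3–B4, B4–B5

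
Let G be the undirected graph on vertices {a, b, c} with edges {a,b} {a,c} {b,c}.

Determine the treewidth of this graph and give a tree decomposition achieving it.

Treewidth 2.
Bags: B1 = {a, b, c}
Tree: (single bag)

With just one bag of size 3, the width is 3 − 1 = 2, so tw(G) ≤ 2. For the lower bound, the 3 vertices {a, b, c} are pairwise adjacent, and any tree decomposition puts a clique entirely inside one bag — forcing width ≥ 2. The upper and lower bounds meet at 2, so that is the treewidth.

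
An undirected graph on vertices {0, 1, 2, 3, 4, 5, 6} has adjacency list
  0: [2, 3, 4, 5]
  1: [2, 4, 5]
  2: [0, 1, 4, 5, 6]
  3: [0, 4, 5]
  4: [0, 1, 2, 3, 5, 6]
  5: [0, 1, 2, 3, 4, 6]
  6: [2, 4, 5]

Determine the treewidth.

3

A width-3 tree decomposition is:
Bags: B1 = {1, 2, 4, 5}  B2 = {0, 2, 4, 5}  B3 = {2, 4, 5, 6}  B4 = {0, 3, 4, 5}
Tree: B1–B2, B1–B3, B2–B4
Every bag has size at most 4, so the width is 4 − 1 = 3 and tw(G) ≤ 3. Conversely, {0, 2, 4, 5} is a clique of size 4, and the vertices of any clique must share a bag in every tree decomposition; so some bag has ≥ 4 vertices and tw(G) ≥ 3. The upper and lower bounds meet at 3, so that is the treewidth.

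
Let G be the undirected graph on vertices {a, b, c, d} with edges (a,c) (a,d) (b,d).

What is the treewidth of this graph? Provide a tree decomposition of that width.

The largest bag has 2 vertices, giving width 1; this decomposition certifies tw(G) ≤ 1. Since G has at least one edge (e.g. c–a), it is not an edgeless graph, so tw(G) ≥ 1. Therefore the treewidth is 1.

Treewidth 1.
One such decomposition:
Bags: B1 = {a, c}  B2 = {a, d}  B3 = {b, d}
Tree: B1–B2, B2–B3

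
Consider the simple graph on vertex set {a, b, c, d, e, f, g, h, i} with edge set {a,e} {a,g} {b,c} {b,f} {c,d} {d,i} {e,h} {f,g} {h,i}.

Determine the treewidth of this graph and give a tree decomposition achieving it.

Each bag holds 3 vertices, so the decomposition has width 2, which upper-bounds the treewidth. For the lower bound, G contains the cycle h–i–d–c–b–f–g–a–e–h, so G is not a forest; only forests have treewidth ≤ 1, hence tw(G) ≥ 2. Hence tw(G) = 2 exactly.

Treewidth 2.
Bags: B1 = {d, h, i}  B2 = {c, d, h}  B3 = {b, c, h}  B4 = {b, f, h}  B5 = {f, g, h}  B6 = {a, g, h}  B7 = {a, e, h}
Tree: B1–B2, B2–B3, B3–B4, B4–B5, B5–B6, B6–B7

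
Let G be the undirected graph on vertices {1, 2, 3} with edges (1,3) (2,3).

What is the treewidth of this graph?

1

A width-1 tree decomposition is:
Bags: B1 = {2, 3}  B2 = {1, 3}
Tree: B1–B2
Each bag holds 2 vertices, so the decomposition has width 1, which upper-bounds the treewidth. Any graph with an edge has treewidth ≥ 1, and G has the edge 2–3. Therefore the treewidth is 1.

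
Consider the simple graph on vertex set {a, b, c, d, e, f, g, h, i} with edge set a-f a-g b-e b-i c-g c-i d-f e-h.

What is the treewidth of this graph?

A width-1 tree decomposition is:
Bags: B1 = {d, f}  B2 = {a, f}  B3 = {a, g}  B4 = {c, g}  B5 = {c, i}  B6 = {b, i}  B7 = {b, e}  B8 = {e, h}
Tree: B1–B2, B2–B3, B3–B4, B4–B5, B5–B6, B6–B7, B7–B8
Each bag holds 2 vertices, so the decomposition has width 1, which upper-bounds the treewidth. Since G has at least one edge (e.g. d–f), it is not an edgeless graph, so tw(G) ≥ 1. Therefore the treewidth is 1.

1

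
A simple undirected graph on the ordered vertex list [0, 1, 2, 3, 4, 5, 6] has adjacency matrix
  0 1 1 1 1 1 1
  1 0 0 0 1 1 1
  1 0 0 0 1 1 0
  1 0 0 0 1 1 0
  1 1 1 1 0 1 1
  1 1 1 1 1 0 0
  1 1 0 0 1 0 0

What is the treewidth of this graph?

A width-3 tree decomposition is:
Bags: B1 = {0, 2, 4, 5}  B2 = {0, 1, 4, 5}  B3 = {0, 1, 4, 6}  B4 = {0, 3, 4, 5}
Tree: B1–B2, B2–B3, B1–B4
Each bag holds 4 vertices, so the decomposition has width 3, which upper-bounds the treewidth. For the lower bound, the 4 vertices {0, 1, 4, 5} are pairwise adjacent, and any tree decomposition puts a clique entirely inside one bag — forcing width ≥ 3. Hence tw(G) = 3 exactly.

3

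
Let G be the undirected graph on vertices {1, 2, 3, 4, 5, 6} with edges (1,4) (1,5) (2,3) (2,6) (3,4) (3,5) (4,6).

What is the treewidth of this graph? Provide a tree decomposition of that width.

The largest bag has 3 vertices, giving width 2; this decomposition certifies tw(G) ≤ 2. Since 2–6–4–3–2 is a cycle in G, G is not acyclic. Forests are exactly the graphs of treewidth ≤ 1, so tw(G) ≥ 2. Hence tw(G) = 2 exactly.

Treewidth 2.
Bags: B1 = {2, 3, 6}  B2 = {3, 4, 6}  B3 = {3, 4, 5}  B4 = {1, 4, 5}
Tree: B1–B2, B2–B3, B3–B4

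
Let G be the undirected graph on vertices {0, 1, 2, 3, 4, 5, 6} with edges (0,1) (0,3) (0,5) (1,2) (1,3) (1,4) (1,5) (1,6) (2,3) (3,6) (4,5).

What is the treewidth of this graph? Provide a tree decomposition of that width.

Each bag holds 3 vertices, so the decomposition has width 2, which upper-bounds the treewidth. For the lower bound, the 3 vertices {0, 1, 3} are pairwise adjacent, and any tree decomposition puts a clique entirely inside one bag — forcing width ≥ 2. Hence tw(G) = 2 exactly.

Treewidth 2.
One such decomposition:
Bags: B1 = {1, 3, 6}  B2 = {1, 2, 3}  B3 = {0, 1, 3}  B4 = {0, 1, 5}  B5 = {1, 4, 5}
Tree: B1–B2, B1–B3, B3–B4, B4–B5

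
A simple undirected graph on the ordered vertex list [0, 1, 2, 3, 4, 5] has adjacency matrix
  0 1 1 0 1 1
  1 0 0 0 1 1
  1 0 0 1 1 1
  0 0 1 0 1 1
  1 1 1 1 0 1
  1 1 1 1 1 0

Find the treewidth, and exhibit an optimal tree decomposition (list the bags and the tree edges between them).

Treewidth 3.
Bags: B1 = {0, 2, 4, 5}  B2 = {0, 1, 4, 5}  B3 = {2, 3, 4, 5}
Tree: B1–B2, B1–B3

The largest bag has 4 vertices, giving width 3; this decomposition certifies tw(G) ≤ 3. On the other hand G contains the 4-clique {0, 1, 4, 5}. A clique must lie in a single bag of any decomposition, so no decomposition can have width below 3. Hence tw(G) = 3 exactly.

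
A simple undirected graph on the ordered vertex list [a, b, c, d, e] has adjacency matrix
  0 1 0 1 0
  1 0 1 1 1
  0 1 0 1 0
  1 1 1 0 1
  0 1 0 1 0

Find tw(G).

2

A width-2 tree decomposition is:
Bags: B1 = {b, d, e}  B2 = {b, c, d}  B3 = {a, b, d}
Tree: B1–B2, B2–B3
Every bag has size at most 3, so the width is 3 − 1 = 2 and tw(G) ≤ 2. On the other hand G contains the 3-clique {b, d, e}. A clique must lie in a single bag of any decomposition, so no decomposition can have width below 2. Combining the bounds, tw(G) = 2.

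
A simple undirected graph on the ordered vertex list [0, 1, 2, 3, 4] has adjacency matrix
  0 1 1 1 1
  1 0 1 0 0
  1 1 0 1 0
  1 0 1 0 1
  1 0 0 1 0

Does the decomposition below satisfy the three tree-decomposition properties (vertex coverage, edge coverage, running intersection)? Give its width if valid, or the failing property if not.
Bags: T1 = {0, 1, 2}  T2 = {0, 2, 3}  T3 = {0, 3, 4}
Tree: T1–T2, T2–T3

Every vertex of G appears in some bag (union = {0, 1, 2, 3, 4}); every edge is covered by a bag; and for each vertex v the set of bags containing v is connected in the bag tree. The decomposition is therefore valid. The largest bag has 3 vertices, so the width is 2.

Yes; width 2.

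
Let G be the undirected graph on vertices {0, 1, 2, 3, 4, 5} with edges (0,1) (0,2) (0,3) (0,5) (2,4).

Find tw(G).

A width-1 tree decomposition is:
Bags: B1 = {0, 2}  B2 = {0, 3}  B3 = {2, 4}  B4 = {0, 5}  B5 = {0, 1}
Tree: B1–B2, B1–B3, B2–B4, B2–B5
The largest bag has 2 vertices, giving width 1; this decomposition certifies tw(G) ≤ 1. Since G has at least one edge (e.g. 0–2), it is not an edgeless graph, so tw(G) ≥ 1. The upper and lower bounds meet at 1, so that is the treewidth.

1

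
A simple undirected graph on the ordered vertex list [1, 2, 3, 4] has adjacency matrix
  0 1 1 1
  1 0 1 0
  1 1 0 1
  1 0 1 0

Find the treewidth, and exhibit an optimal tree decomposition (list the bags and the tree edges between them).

Treewidth 2.
One optimal decomposition is:
Bags: B1 = {1, 3, 4}  B2 = {1, 2, 3}
Tree: B1–B2

Each bag holds 3 vertices, so the decomposition has width 2, which upper-bounds the treewidth. Conversely, {1, 2, 3} is a clique of size 3, and the vertices of any clique must share a bag in every tree decomposition; so some bag has ≥ 3 vertices and tw(G) ≥ 2. Combining the bounds, tw(G) = 2.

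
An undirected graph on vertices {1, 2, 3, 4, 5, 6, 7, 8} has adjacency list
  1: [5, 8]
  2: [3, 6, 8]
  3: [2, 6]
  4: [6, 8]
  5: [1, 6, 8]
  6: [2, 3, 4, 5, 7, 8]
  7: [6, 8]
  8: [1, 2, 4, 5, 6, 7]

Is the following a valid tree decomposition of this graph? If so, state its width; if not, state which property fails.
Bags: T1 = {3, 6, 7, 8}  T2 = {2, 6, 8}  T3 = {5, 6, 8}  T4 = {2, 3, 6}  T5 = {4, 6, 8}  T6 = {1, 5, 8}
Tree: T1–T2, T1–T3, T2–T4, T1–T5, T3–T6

A tree decomposition must satisfy three properties: every vertex lies in some bag; for every edge, both endpoints lie together in some bag; and for every vertex, the bags containing it form a connected subtree. Here bags containing vertex 3 are not connected in the tree, so the decomposition is invalid.

No — bags containing vertex 3 are not connected in the tree.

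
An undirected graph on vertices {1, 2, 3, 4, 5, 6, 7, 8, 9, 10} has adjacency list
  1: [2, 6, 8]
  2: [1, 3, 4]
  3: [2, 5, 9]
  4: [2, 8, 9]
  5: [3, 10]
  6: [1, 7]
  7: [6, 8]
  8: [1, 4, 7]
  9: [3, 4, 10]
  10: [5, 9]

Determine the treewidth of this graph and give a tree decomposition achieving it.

Every bag has size at most 3, so the width is 3 − 1 = 2 and tw(G) ≤ 2. The edges 10–5–3–9–10 form a cycle, so G is not a tree and its treewidth is at least 2. Combining the bounds, tw(G) = 2.

Treewidth 2.
One such decomposition:
Bags: B1 = {5, 9, 10}  B2 = {3, 5, 9}  B3 = {3, 4, 9}  B4 = {2, 3, 4}  B5 = {2, 4, 8}  B6 = {1, 2, 8}  B7 = {1, 7, 8}  B8 = {1, 6, 7}
Tree: B1–B2, B2–B3, B3–B4, B4–B5, B5–B6, B6–B7, B7–B8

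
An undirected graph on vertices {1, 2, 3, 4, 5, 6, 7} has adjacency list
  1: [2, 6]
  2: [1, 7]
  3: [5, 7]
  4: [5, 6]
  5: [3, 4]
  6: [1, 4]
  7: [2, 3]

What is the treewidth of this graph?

2

A width-2 tree decomposition is:
Bags: B1 = {1, 2, 6}  B2 = {2, 4, 6}  B3 = {2, 4, 5}  B4 = {2, 3, 5}  B5 = {2, 3, 7}
Tree: B1–B2, B2–B3, B3–B4, B4–B5
Every bag has size at most 3, so the width is 3 − 1 = 2 and tw(G) ≤ 2. Since 2–1–6–4–5–3–7–2 is a cycle in G, G is not acyclic. Forests are exactly the graphs of treewidth ≤ 1, so tw(G) ≥ 2. Combining the bounds, tw(G) = 2.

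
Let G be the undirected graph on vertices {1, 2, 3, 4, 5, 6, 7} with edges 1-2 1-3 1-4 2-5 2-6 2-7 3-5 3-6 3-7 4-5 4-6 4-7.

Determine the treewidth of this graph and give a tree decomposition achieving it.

Treewidth 3.
One such decomposition:
Bags: B1 = {2, 3, 4, 5}  B2 = {1, 2, 3, 4}  B3 = {2, 3, 4, 6}  B4 = {2, 3, 4, 7}
Tree: B1–B2, B2–B3, B3–B4

Each bag holds 4 vertices, so the decomposition has width 3, which upper-bounds the treewidth. For the lower bound: the 4 vertex sets {3,5}, {1,4}, {2}, {6} are disjoint, each induces a connected subgraph, and every pair is joined by at least one edge of G. Contracting each set to a single vertex therefore yields K_{4} as a minor, and since treewidth is minor-monotone, tw(G) ≥ tw(K_{4}) = 3. Combining the bounds, tw(G) = 3.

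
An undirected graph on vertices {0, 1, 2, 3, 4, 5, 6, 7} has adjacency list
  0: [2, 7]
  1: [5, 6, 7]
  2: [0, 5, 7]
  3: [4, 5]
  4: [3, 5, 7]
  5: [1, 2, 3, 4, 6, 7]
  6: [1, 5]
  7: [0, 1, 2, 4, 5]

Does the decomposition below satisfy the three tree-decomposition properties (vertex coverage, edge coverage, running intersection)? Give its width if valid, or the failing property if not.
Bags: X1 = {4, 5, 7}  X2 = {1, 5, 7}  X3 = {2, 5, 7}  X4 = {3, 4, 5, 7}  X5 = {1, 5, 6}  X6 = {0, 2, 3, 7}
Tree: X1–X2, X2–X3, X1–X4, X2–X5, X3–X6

No — bags containing vertex 3 are not connected in the tree.

A tree decomposition must satisfy three properties: every vertex lies in some bag; for every edge, both endpoints lie together in some bag; and for every vertex, the bags containing it form a connected subtree. Here bags containing vertex 3 are not connected in the tree, so the decomposition is invalid.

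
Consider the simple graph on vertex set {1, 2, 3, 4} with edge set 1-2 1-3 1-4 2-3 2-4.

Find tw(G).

A width-2 tree decomposition is:
Bags: B1 = {1, 2, 4}  B2 = {1, 2, 3}
Tree: B1–B2
Every bag has size at most 3, so the width is 3 − 1 = 2 and tw(G) ≤ 2. On the other hand G contains the 3-clique {1, 2, 3}. A clique must lie in a single bag of any decomposition, so no decomposition can have width below 2. Hence tw(G) = 2 exactly.

2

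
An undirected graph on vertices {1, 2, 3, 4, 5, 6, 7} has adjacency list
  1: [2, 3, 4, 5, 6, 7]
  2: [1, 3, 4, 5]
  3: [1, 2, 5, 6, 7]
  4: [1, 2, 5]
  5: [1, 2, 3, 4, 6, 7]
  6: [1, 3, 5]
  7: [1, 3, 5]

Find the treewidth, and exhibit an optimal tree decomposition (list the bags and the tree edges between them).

Treewidth 3.
One optimal decomposition is:
Bags: B1 = {1, 2, 3, 5}  B2 = {1, 2, 4, 5}  B3 = {1, 3, 5, 7}  B4 = {1, 3, 5, 6}
Tree: B1–B2, B1–B3, B1–B4

Every bag has size at most 4, so the width is 4 − 1 = 3 and tw(G) ≤ 3. On the other hand G contains the 4-clique {1, 2, 3, 5}. A clique must lie in a single bag of any decomposition, so no decomposition can have width below 3. The upper and lower bounds meet at 3, so that is the treewidth.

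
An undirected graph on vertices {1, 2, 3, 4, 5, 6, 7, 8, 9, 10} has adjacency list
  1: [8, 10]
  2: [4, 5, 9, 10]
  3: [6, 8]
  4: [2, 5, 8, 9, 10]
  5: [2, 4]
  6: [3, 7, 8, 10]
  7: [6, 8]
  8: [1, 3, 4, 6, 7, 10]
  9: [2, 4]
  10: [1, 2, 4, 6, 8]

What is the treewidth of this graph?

2

A width-2 tree decomposition is:
Bags: B1 = {1, 8, 10}  B2 = {4, 8, 10}  B3 = {6, 8, 10}  B4 = {2, 4, 10}  B5 = {2, 4, 9}  B6 = {2, 4, 5}  B7 = {3, 6, 8}  B8 = {6, 7, 8}
Tree: B1–B2, B1–B3, B2–B4, B4–B5, B5–B6, B3–B7, B3–B8
The largest bag has 3 vertices, giving width 2; this decomposition certifies tw(G) ≤ 2. Conversely, {1, 8, 10} is a clique of size 3, and the vertices of any clique must share a bag in every tree decomposition; so some bag has ≥ 3 vertices and tw(G) ≥ 2. Combining the bounds, tw(G) = 2.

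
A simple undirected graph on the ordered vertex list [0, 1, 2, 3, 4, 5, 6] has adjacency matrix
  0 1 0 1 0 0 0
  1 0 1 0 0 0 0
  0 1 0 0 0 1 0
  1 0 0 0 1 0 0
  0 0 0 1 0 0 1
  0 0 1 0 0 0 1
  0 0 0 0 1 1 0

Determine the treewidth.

A width-2 tree decomposition is:
Bags: B1 = {1, 2, 5}  B2 = {1, 5, 6}  B3 = {1, 4, 6}  B4 = {1, 3, 4}  B5 = {0, 1, 3}
Tree: B1–B2, B2–B3, B3–B4, B4–B5
The largest bag has 3 vertices, giving width 2; this decomposition certifies tw(G) ≤ 2. For the lower bound, G contains the cycle 1–2–5–6–4–3–0–1, so G is not a forest; only forests have treewidth ≤ 1, hence tw(G) ≥ 2. Hence tw(G) = 2 exactly.

2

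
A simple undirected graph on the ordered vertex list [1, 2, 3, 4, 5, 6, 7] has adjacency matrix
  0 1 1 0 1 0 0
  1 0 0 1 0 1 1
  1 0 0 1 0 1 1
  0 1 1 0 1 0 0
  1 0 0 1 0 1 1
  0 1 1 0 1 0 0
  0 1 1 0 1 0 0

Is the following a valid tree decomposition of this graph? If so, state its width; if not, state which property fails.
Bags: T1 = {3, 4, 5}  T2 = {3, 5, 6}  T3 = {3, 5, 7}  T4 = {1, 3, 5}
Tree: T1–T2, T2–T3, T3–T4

No — vertex 2 appears in no bag.

A tree decomposition must satisfy three properties: every vertex lies in some bag; for every edge, both endpoints lie together in some bag; and for every vertex, the bags containing it form a connected subtree. Here vertex 2 appears in no bag, so the decomposition is invalid.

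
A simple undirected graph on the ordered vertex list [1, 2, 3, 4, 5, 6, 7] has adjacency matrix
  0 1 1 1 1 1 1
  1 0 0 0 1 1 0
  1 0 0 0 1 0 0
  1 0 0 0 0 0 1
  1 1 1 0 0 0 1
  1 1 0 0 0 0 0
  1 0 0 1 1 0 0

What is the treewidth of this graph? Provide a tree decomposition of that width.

The largest bag has 3 vertices, giving width 2; this decomposition certifies tw(G) ≤ 2. For the lower bound, the 3 vertices {1, 4, 7} are pairwise adjacent, and any tree decomposition puts a clique entirely inside one bag — forcing width ≥ 2. The upper and lower bounds meet at 2, so that is the treewidth.

Treewidth 2.
One such decomposition:
Bags: B1 = {1, 5, 7}  B2 = {1, 2, 5}  B3 = {1, 3, 5}  B4 = {1, 2, 6}  B5 = {1, 4, 7}
Tree: B1–B2, B1–B3, B2–B4, B1–B5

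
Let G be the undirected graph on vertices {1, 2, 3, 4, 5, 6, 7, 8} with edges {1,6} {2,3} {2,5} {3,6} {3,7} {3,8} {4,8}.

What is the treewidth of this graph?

A width-1 tree decomposition is:
Bags: B1 = {3, 6}  B2 = {2, 3}  B3 = {1, 6}  B4 = {2, 5}  B5 = {3, 8}  B6 = {3, 7}  B7 = {4, 8}
Tree: B1–B2, B1–B3, B2–B4, B2–B5, B2–B6, B5–B7
The largest bag has 2 vertices, giving width 1; this decomposition certifies tw(G) ≤ 1. Since G has at least one edge (e.g. 6–3), it is not an edgeless graph, so tw(G) ≥ 1. The upper and lower bounds meet at 1, so that is the treewidth.

1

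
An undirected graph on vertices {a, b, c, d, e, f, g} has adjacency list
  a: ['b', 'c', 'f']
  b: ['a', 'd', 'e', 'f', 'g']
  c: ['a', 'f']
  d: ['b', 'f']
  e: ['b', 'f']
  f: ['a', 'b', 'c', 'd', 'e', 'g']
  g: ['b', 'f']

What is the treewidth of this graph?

2

A width-2 tree decomposition is:
Bags: B1 = {b, d, f}  B2 = {a, b, f}  B3 = {b, e, f}  B4 = {b, f, g}  B5 = {a, c, f}
Tree: B1–B2, B2–B3, B3–B4, B2–B5
Every bag has size at most 3, so the width is 3 − 1 = 2 and tw(G) ≤ 2. On the other hand G contains the 3-clique {a, c, f}. A clique must lie in a single bag of any decomposition, so no decomposition can have width below 2. Hence tw(G) = 2 exactly.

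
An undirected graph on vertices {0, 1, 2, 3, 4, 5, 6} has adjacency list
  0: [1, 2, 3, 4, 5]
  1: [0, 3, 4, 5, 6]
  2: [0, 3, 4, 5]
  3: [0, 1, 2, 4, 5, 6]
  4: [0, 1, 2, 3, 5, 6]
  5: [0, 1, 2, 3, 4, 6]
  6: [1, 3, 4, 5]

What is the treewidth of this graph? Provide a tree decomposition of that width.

Each bag holds 5 vertices, so the decomposition has width 4, which upper-bounds the treewidth. Conversely, {0, 1, 3, 4, 5} is a clique of size 5, and the vertices of any clique must share a bag in every tree decomposition; so some bag has ≥ 5 vertices and tw(G) ≥ 4. Therefore the treewidth is 4.

Treewidth 4.
Bags: B1 = {0, 1, 3, 4, 5}  B2 = {0, 2, 3, 4, 5}  B3 = {1, 3, 4, 5, 6}
Tree: B1–B2, B1–B3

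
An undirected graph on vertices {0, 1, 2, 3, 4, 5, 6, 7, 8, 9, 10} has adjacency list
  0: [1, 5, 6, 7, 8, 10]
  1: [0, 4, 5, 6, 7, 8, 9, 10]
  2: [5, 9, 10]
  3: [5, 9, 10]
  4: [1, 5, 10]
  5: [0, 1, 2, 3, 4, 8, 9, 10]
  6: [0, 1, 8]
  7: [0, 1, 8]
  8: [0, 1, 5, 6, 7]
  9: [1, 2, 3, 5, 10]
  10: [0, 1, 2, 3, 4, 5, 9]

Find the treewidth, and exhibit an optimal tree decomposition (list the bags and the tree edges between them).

Treewidth 3.
One such decomposition:
Bags: B1 = {0, 1, 5, 10}  B2 = {0, 1, 5, 8}  B3 = {1, 4, 5, 10}  B4 = {1, 5, 9, 10}  B5 = {0, 1, 7, 8}  B6 = {0, 1, 6, 8}  B7 = {3, 5, 9, 10}  B8 = {2, 5, 9, 10}
Tree: B1–B2, B1–B3, B1–B4, B2–B5, B2–B6, B4–B7, B7–B8

Each bag holds 4 vertices, so the decomposition has width 3, which upper-bounds the treewidth. Conversely, {0, 1, 5, 8} is a clique of size 4, and the vertices of any clique must share a bag in every tree decomposition; so some bag has ≥ 4 vertices and tw(G) ≥ 3. Combining the bounds, tw(G) = 3.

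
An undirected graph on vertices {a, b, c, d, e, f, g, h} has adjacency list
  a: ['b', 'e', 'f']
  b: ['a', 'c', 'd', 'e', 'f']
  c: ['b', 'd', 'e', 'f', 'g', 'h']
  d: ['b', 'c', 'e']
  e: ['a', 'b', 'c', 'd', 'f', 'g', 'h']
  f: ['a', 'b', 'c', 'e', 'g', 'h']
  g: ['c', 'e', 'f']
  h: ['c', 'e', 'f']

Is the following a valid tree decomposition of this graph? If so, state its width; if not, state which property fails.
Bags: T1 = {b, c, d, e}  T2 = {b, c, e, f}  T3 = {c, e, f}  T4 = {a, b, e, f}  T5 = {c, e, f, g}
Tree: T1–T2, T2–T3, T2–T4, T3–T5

A tree decomposition must satisfy three properties: every vertex lies in some bag; for every edge, both endpoints lie together in some bag; and for every vertex, the bags containing it form a connected subtree. Here vertex h appears in no bag, so the decomposition is invalid.

No — vertex h appears in no bag.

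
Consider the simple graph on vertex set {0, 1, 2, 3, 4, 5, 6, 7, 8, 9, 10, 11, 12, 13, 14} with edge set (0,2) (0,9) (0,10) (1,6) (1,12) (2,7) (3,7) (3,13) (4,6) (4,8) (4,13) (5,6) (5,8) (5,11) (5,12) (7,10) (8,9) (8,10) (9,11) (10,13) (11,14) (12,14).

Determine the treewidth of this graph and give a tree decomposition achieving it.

Treewidth 3.
One optimal decomposition is:
Bags: B1 = {0, 2, 3, 7}  B2 = {0, 3, 7, 10}  B3 = {0, 3, 10, 13}  B4 = {0, 9, 10, 13}  B5 = {8, 9, 10, 13}  B6 = {4, 8, 9, 13}  B7 = {4, 8, 9, 11}  B8 = {4, 5, 8, 11}  B9 = {4, 5, 6, 11}  B10 = {5, 6, 11, 14}  B11 = {5, 6, 12, 14}  B12 = {1, 6, 12, 14}
Tree: B1–B2, B2–B3, B3–B4, B4–B5, B5–B6, B6–B7, B7–B8, B8–B9, B9–B10, B10–B11, B11–B12

Every bag has size at most 4, so the width is 4 − 1 = 3 and tw(G) ≤ 3. For the lower bound: the 4 vertex sets {2,3,7}, {0}, {10}, {4,8,9,13} are disjoint, each induces a connected subgraph, and every pair is joined by at least one edge of G. Contracting each set to a single vertex therefore yields K_{4} as a minor, and since treewidth is minor-monotone, tw(G) ≥ tw(K_{4}) = 3. Combining the bounds, tw(G) = 3.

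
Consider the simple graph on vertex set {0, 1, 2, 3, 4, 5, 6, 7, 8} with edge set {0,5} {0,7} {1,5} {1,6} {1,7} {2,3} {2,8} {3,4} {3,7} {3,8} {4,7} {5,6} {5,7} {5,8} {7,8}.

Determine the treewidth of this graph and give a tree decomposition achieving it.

Treewidth 2.
One such decomposition:
Bags: B1 = {5, 7, 8}  B2 = {3, 7, 8}  B3 = {1, 5, 7}  B4 = {3, 4, 7}  B5 = {0, 5, 7}  B6 = {2, 3, 8}  B7 = {1, 5, 6}
Tree: B1–B2, B1–B3, B2–B4, B1–B5, B2–B6, B3–B7

Each bag holds 3 vertices, so the decomposition has width 2, which upper-bounds the treewidth. Conversely, {2, 3, 8} is a clique of size 3, and the vertices of any clique must share a bag in every tree decomposition; so some bag has ≥ 3 vertices and tw(G) ≥ 2. Therefore the treewidth is 2.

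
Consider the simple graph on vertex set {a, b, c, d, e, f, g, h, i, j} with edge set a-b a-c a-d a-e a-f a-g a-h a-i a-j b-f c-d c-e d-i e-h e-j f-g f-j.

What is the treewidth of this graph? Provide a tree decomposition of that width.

Treewidth 2.
Bags: B1 = {a, e, j}  B2 = {a, c, e}  B3 = {a, f, j}  B4 = {a, c, d}  B5 = {a, e, h}  B6 = {a, d, i}  B7 = {a, b, f}  B8 = {a, f, g}
Tree: B1–B2, B1–B3, B2–B4, B1–B5, B4–B6, B3–B7, B3–B8

Each bag holds 3 vertices, so the decomposition has width 2, which upper-bounds the treewidth. For the lower bound, the 3 vertices {a, c, d} are pairwise adjacent, and any tree decomposition puts a clique entirely inside one bag — forcing width ≥ 2. Hence tw(G) = 2 exactly.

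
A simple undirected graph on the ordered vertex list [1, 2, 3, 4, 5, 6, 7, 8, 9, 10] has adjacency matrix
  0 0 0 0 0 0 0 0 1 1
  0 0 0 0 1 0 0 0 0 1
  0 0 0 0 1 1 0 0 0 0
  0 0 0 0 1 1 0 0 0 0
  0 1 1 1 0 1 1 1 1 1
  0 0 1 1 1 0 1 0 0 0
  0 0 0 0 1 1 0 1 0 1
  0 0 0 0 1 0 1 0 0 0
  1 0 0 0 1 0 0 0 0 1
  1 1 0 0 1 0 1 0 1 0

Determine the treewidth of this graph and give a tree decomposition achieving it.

The largest bag has 3 vertices, giving width 2; this decomposition certifies tw(G) ≤ 2. Conversely, {1, 9, 10} is a clique of size 3, and the vertices of any clique must share a bag in every tree decomposition; so some bag has ≥ 3 vertices and tw(G) ≥ 2. Therefore the treewidth is 2.

Treewidth 2.
Bags: B1 = {4, 5, 6}  B2 = {5, 6, 7}  B3 = {5, 7, 8}  B4 = {5, 7, 10}  B5 = {3, 5, 6}  B6 = {5, 9, 10}  B7 = {1, 9, 10}  B8 = {2, 5, 10}
Tree: B1–B2, B2–B3, B2–B4, B2–B5, B4–B6, B6–B7, B4–B8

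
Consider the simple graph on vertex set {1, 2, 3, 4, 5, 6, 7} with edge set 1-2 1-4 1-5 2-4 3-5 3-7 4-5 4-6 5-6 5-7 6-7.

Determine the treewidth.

2

A width-2 tree decomposition is:
Bags: B1 = {1, 4, 5}  B2 = {1, 2, 4}  B3 = {4, 5, 6}  B4 = {5, 6, 7}  B5 = {3, 5, 7}
Tree: B1–B2, B1–B3, B3–B4, B4–B5
The largest bag has 3 vertices, giving width 2; this decomposition certifies tw(G) ≤ 2. On the other hand G contains the 3-clique {1, 2, 4}. A clique must lie in a single bag of any decomposition, so no decomposition can have width below 2. The upper and lower bounds meet at 2, so that is the treewidth.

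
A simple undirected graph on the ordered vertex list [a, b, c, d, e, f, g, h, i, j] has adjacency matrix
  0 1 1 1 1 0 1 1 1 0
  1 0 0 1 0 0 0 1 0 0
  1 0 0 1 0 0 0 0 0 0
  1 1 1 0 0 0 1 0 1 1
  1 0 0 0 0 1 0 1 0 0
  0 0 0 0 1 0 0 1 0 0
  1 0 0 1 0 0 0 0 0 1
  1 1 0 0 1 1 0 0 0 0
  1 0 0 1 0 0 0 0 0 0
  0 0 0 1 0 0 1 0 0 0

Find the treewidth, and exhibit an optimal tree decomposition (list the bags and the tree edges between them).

Treewidth 2.
One such decomposition:
Bags: B1 = {a, b, d}  B2 = {a, d, g}  B3 = {a, b, h}  B4 = {d, g, j}  B5 = {a, c, d}  B6 = {a, e, h}  B7 = {e, f, h}  B8 = {a, d, i}
Tree: B1–B2, B1–B3, B2–B4, B1–B5, B3–B6, B6–B7, B2–B8

Every bag has size at most 3, so the width is 3 − 1 = 2 and tw(G) ≤ 2. On the other hand G contains the 3-clique {a, d, g}. A clique must lie in a single bag of any decomposition, so no decomposition can have width below 2. Combining the bounds, tw(G) = 2.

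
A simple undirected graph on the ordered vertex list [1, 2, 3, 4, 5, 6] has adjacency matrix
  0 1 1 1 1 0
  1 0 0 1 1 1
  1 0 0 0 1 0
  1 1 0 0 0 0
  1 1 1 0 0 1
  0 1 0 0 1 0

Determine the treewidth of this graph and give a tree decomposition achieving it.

Treewidth 2.
Bags: B1 = {1, 3, 5}  B2 = {1, 2, 5}  B3 = {2, 5, 6}  B4 = {1, 2, 4}
Tree: B1–B2, B2–B3, B2–B4

Each bag holds 3 vertices, so the decomposition has width 2, which upper-bounds the treewidth. Conversely, {1, 2, 4} is a clique of size 3, and the vertices of any clique must share a bag in every tree decomposition; so some bag has ≥ 3 vertices and tw(G) ≥ 2. Combining the bounds, tw(G) = 2.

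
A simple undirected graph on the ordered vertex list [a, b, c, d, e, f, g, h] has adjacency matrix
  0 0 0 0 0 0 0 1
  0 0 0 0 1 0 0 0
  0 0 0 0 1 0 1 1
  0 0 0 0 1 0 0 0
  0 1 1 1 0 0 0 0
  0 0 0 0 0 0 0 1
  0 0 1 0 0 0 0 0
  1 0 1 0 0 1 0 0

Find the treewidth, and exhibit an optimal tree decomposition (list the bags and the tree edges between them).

Treewidth 1.
Bags: B1 = {b, e}  B2 = {c, e}  B3 = {d, e}  B4 = {c, h}  B5 = {f, h}  B6 = {a, h}  B7 = {c, g}
Tree: B1–B2, B1–B3, B2–B4, B4–B5, B4–B6, B2–B7

Every bag has size at most 2, so the width is 2 − 1 = 1 and tw(G) ≤ 1. Any graph with an edge has treewidth ≥ 1, and G has the edge b–e. Therefore the treewidth is 1.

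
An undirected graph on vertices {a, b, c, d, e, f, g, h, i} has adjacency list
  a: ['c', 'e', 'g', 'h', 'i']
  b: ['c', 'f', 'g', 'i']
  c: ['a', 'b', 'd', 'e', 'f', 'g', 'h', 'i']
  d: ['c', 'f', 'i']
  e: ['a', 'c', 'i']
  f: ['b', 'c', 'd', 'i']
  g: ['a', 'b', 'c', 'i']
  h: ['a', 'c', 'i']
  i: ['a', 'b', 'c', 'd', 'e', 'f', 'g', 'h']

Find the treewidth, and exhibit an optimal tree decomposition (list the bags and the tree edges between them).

The largest bag has 4 vertices, giving width 3; this decomposition certifies tw(G) ≤ 3. For the lower bound, the 4 vertices {c, d, f, i} are pairwise adjacent, and any tree decomposition puts a clique entirely inside one bag — forcing width ≥ 3. Combining the bounds, tw(G) = 3.

Treewidth 3.
One such decomposition:
Bags: B1 = {b, c, f, i}  B2 = {b, c, g, i}  B3 = {a, c, g, i}  B4 = {c, d, f, i}  B5 = {a, c, e, i}  B6 = {a, c, h, i}
Tree: B1–B2, B2–B3, B1–B4, B3–B5, B5–B6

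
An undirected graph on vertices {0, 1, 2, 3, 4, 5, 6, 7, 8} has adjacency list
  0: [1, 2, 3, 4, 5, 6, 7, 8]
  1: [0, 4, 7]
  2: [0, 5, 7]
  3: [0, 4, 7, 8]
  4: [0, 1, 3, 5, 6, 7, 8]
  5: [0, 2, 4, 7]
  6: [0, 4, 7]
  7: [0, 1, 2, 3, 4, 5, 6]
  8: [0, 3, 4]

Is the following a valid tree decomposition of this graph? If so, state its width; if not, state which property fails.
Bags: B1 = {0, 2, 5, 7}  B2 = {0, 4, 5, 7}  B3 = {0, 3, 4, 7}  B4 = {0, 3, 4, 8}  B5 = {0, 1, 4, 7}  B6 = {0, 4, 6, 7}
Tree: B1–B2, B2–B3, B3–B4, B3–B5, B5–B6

Vertex coverage: the bags together contain {0, 1, 2, 3, 4, 5, 6, 7, 8}, the full vertex set. Edge coverage: each edge of G has both endpoints in at least one bag. Running intersection: for every vertex, the bags containing it form a connected subtree. All three properties hold, so this is a valid tree decomposition of width max|bag| − 1 = 3, and hence tw(G) ≤ 3.

Yes; width 3.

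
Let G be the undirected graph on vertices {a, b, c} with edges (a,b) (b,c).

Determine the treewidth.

A width-1 tree decomposition is:
Bags: B1 = {a, b}  B2 = {b, c}
Tree: B1–B2
The largest bag has 2 vertices, giving width 1; this decomposition certifies tw(G) ≤ 1. Since G has at least one edge (e.g. b–a), it is not an edgeless graph, so tw(G) ≥ 1. Therefore the treewidth is 1.

1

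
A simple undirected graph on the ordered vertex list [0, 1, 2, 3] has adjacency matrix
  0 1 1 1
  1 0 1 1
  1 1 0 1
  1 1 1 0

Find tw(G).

3

A width-3 tree decomposition is:
Bags: B1 = {0, 1, 2, 3}
Tree: (single bag)
A single bag containing all 4 vertices is trivially a valid decomposition of width 3. On the other hand G contains the 4-clique {0, 1, 2, 3}. A clique must lie in a single bag of any decomposition, so no decomposition can have width below 3. The upper and lower bounds meet at 3, so that is the treewidth.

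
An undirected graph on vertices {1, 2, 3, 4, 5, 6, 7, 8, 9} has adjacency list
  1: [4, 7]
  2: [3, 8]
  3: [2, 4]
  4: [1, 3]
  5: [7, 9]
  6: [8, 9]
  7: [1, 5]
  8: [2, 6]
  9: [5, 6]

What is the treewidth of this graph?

2

A width-2 tree decomposition is:
Bags: B1 = {5, 6, 9}  B2 = {5, 6, 8}  B3 = {2, 5, 8}  B4 = {2, 3, 5}  B5 = {3, 4, 5}  B6 = {1, 4, 5}  B7 = {1, 5, 7}
Tree: B1–B2, B2–B3, B3–B4, B4–B5, B5–B6, B6–B7
Every bag has size at most 3, so the width is 3 − 1 = 2 and tw(G) ≤ 2. Since 5–9–6–8–2–3–4–1–7–5 is a cycle in G, G is not acyclic. Forests are exactly the graphs of treewidth ≤ 1, so tw(G) ≥ 2. Combining the bounds, tw(G) = 2.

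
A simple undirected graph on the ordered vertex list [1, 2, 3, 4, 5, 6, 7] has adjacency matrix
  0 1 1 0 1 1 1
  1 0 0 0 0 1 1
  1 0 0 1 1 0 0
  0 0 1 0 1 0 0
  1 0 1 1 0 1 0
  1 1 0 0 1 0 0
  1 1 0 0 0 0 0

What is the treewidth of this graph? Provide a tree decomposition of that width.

The largest bag has 3 vertices, giving width 2; this decomposition certifies tw(G) ≤ 2. Conversely, {1, 2, 6} is a clique of size 3, and the vertices of any clique must share a bag in every tree decomposition; so some bag has ≥ 3 vertices and tw(G) ≥ 2. Combining the bounds, tw(G) = 2.

Treewidth 2.
One such decomposition:
Bags: B1 = {1, 5, 6}  B2 = {1, 2, 6}  B3 = {1, 3, 5}  B4 = {1, 2, 7}  B5 = {3, 4, 5}
Tree: B1–B2, B1–B3, B2–B4, B3–B5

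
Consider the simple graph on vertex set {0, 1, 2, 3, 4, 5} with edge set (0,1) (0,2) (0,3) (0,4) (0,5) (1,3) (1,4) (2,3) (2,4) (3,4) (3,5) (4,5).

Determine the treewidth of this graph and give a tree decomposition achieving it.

Treewidth 3.
One such decomposition:
Bags: B1 = {0, 2, 3, 4}  B2 = {0, 1, 3, 4}  B3 = {0, 3, 4, 5}
Tree: B1–B2, B2–B3

The largest bag has 4 vertices, giving width 3; this decomposition certifies tw(G) ≤ 3. For the lower bound, the 4 vertices {0, 1, 3, 4} are pairwise adjacent, and any tree decomposition puts a clique entirely inside one bag — forcing width ≥ 3. The upper and lower bounds meet at 3, so that is the treewidth.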